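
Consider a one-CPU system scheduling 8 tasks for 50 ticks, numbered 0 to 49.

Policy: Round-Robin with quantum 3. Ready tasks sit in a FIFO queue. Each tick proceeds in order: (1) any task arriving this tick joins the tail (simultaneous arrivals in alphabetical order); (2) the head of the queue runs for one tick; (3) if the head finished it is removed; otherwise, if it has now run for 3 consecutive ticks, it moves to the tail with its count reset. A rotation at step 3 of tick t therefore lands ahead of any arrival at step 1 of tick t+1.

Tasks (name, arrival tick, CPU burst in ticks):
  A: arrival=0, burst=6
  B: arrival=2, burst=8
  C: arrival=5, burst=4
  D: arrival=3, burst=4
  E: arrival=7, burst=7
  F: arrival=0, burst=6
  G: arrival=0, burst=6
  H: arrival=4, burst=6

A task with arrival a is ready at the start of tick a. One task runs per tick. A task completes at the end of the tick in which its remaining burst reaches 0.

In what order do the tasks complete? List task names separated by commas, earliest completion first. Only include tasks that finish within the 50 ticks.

completion order = A, F, G, D, H, C, B, E

t=0: queue=[A,F,G] q_used=0 → run A
t=1: queue=[A,F,G] q_used=1 → run A
t=2: queue=[A,F,G,B] q_used=2 → run A
t=3: queue=[F,G,B,A,D] q_used=0 → run F
t=4: queue=[F,G,B,A,D,H] q_used=1 → run F
t=5: queue=[F,G,B,A,D,H,C] q_used=2 → run F
t=6: queue=[G,B,A,D,H,C,F] q_used=0 → run G
t=7: queue=[G,B,A,D,H,C,F,E] q_used=1 → run G
t=8: queue=[G,B,A,D,H,C,F,E] q_used=2 → run G
t=9: queue=[B,A,D,H,C,F,E,G] q_used=0 → run B
t=10: queue=[B,A,D,H,C,F,E,G] q_used=1 → run B
t=11: queue=[B,A,D,H,C,F,E,G] q_used=2 → run B
t=12: queue=[A,D,H,C,F,E,G,B] q_used=0 → run A
t=13: queue=[A,D,H,C,F,E,G,B] q_used=1 → run A
t=14: queue=[A,D,H,C,F,E,G,B] q_used=2 → run A
t=15: queue=[D,H,C,F,E,G,B] q_used=0 → run D
t=16: queue=[D,H,C,F,E,G,B] q_used=1 → run D
t=17: queue=[D,H,C,F,E,G,B] q_used=2 → run D
t=18: queue=[H,C,F,E,G,B,D] q_used=0 → run H
t=19: queue=[H,C,F,E,G,B,D] q_used=1 → run H
t=20: queue=[H,C,F,E,G,B,D] q_used=2 → run H
t=21: queue=[C,F,E,G,B,D,H] q_used=0 → run C
t=22: queue=[C,F,E,G,B,D,H] q_used=1 → run C
t=23: queue=[C,F,E,G,B,D,H] q_used=2 → run C
t=24: queue=[F,E,G,B,D,H,C] q_used=0 → run F
t=25: queue=[F,E,G,B,D,H,C] q_used=1 → run F
t=26: queue=[F,E,G,B,D,H,C] q_used=2 → run F
t=27: queue=[E,G,B,D,H,C] q_used=0 → run E
t=28: queue=[E,G,B,D,H,C] q_used=1 → run E
t=29: queue=[E,G,B,D,H,C] q_used=2 → run E
t=30: queue=[G,B,D,H,C,E] q_used=0 → run G
t=31: queue=[G,B,D,H,C,E] q_used=1 → run G
t=32: queue=[G,B,D,H,C,E] q_used=2 → run G
t=33: queue=[B,D,H,C,E] q_used=0 → run B
t=34: queue=[B,D,H,C,E] q_used=1 → run B
t=35: queue=[B,D,H,C,E] q_used=2 → run B
t=36: queue=[D,H,C,E,B] q_used=0 → run D
t=37: queue=[H,C,E,B] q_used=0 → run H
t=38: queue=[H,C,E,B] q_used=1 → run H
t=39: queue=[H,C,E,B] q_used=2 → run H
t=40: queue=[C,E,B] q_used=0 → run C
t=41: queue=[E,B] q_used=0 → run E
t=42: queue=[E,B] q_used=1 → run E
t=43: queue=[E,B] q_used=2 → run E
t=44: queue=[B,E] q_used=0 → run B
t=45: queue=[B,E] q_used=1 → run B
t=46: queue=[E] q_used=0 → run E
t=47: (idle)
t=48: (idle)
t=49: (idle)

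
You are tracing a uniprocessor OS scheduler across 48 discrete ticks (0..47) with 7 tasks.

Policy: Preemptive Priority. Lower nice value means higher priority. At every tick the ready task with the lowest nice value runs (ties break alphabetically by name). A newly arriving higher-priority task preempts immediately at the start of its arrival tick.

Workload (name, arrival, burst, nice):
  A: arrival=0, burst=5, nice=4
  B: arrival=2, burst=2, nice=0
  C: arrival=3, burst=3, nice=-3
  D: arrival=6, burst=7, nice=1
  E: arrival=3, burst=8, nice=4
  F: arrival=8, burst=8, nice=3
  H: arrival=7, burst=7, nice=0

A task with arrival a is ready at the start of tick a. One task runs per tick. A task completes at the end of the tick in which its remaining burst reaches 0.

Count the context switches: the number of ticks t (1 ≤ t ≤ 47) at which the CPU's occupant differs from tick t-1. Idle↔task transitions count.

context switches = 9

t=0: ready={A} → run A
t=1: ready={A} → run A
t=2: ready={A,B} → run B
t=3: ready={A,B,C,E} → run C
t=4: ready={A,B,C,E} → run C
t=5: ready={A,B,C,E} → run C
t=6: ready={A,B,D,E} → run B
t=7: ready={A,D,E,H} → run H
t=8: ready={A,D,E,F,H} → run H
t=9: ready={A,D,E,F,H} → run H
t=10: ready={A,D,E,F,H} → run H
t=11: ready={A,D,E,F,H} → run H
t=12: ready={A,D,E,F,H} → run H
t=13: ready={A,D,E,F,H} → run H
t=14: ready={A,D,E,F} → run D
t=15: ready={A,D,E,F} → run D
t=16: ready={A,D,E,F} → run D
t=17: ready={A,D,E,F} → run D
t=18: ready={A,D,E,F} → run D
t=19: ready={A,D,E,F} → run D
t=20: ready={A,D,E,F} → run D
t=21: ready={A,E,F} → run F
t=22: ready={A,E,F} → run F
t=23: ready={A,E,F} → run F
t=24: ready={A,E,F} → run F
t=25: ready={A,E,F} → run F
t=26: ready={A,E,F} → run F
t=27: ready={A,E,F} → run F
t=28: ready={A,E,F} → run F
t=29: ready={A,E} → run A
t=30: ready={A,E} → run A
t=31: ready={A,E} → run A
t=32: ready={E} → run E
t=33: ready={E} → run E
t=34: ready={E} → run E
t=35: ready={E} → run E
t=36: ready={E} → run E
t=37: ready={E} → run E
t=38: ready={E} → run E
t=39: ready={E} → run E
t=40: (idle)
t=41: (idle)
t=42: (idle)
t=43: (idle)
t=44: (idle)
t=45: (idle)
t=46: (idle)
t=47: (idle)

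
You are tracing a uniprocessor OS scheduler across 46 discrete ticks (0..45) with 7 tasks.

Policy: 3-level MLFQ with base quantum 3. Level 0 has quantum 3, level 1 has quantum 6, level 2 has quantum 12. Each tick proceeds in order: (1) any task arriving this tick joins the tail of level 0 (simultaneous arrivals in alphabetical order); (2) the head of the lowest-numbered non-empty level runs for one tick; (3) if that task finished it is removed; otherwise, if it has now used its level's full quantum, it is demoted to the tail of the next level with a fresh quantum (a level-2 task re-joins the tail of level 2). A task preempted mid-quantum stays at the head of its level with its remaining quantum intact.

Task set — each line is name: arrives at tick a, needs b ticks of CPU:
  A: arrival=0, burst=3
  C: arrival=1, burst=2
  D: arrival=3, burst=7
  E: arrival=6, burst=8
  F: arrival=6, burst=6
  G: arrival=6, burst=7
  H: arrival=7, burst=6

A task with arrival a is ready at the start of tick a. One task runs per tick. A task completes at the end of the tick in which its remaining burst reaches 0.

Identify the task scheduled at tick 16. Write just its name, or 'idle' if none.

running at tick 16 = G

t=0: L0/L1/L2 = A/-/- → run A
t=1: L0/L1/L2 = AC/-/- → run A
t=2: L0/L1/L2 = AC/-/- → run A
t=3: L0/L1/L2 = CD/-/- → run C
t=4: L0/L1/L2 = CD/-/- → run C
t=5: L0/L1/L2 = D/-/- → run D
t=6: L0/L1/L2 = DEFG/-/- → run D
t=7: L0/L1/L2 = DEFGH/-/- → run D
t=8: L0/L1/L2 = EFGH/D/- → run E
t=9: L0/L1/L2 = EFGH/D/- → run E
t=10: L0/L1/L2 = EFGH/D/- → run E
t=11: L0/L1/L2 = FGH/DE/- → run F
t=12: L0/L1/L2 = FGH/DE/- → run F
t=13: L0/L1/L2 = FGH/DE/- → run F
t=14: L0/L1/L2 = GH/DEF/- → run G
t=15: L0/L1/L2 = GH/DEF/- → run G
t=16: L0/L1/L2 = GH/DEF/- → run G
t=17: L0/L1/L2 = H/DEFG/- → run H
t=18: L0/L1/L2 = H/DEFG/- → run H
t=19: L0/L1/L2 = H/DEFG/- → run H
t=20: L0/L1/L2 = -/DEFGH/- → run D
t=21: L0/L1/L2 = -/DEFGH/- → run D
t=22: L0/L1/L2 = -/DEFGH/- → run D
t=23: L0/L1/L2 = -/DEFGH/- → run D
t=24: L0/L1/L2 = -/EFGH/- → run E
t=25: L0/L1/L2 = -/EFGH/- → run E
t=26: L0/L1/L2 = -/EFGH/- → run E
t=27: L0/L1/L2 = -/EFGH/- → run E
t=28: L0/L1/L2 = -/EFGH/- → run E
t=29: L0/L1/L2 = -/FGH/- → run F
t=30: L0/L1/L2 = -/FGH/- → run F
t=31: L0/L1/L2 = -/FGH/- → run F
t=32: L0/L1/L2 = -/GH/- → run G
t=33: L0/L1/L2 = -/GH/- → run G
t=34: L0/L1/L2 = -/GH/- → run G
t=35: L0/L1/L2 = -/GH/- → run G
t=36: L0/L1/L2 = -/H/- → run H
t=37: L0/L1/L2 = -/H/- → run H
t=38: L0/L1/L2 = -/H/- → run H
t=39: (idle)
t=40: (idle)
t=41: (idle)
t=42: (idle)
t=43: (idle)
t=44: (idle)
t=45: (idle)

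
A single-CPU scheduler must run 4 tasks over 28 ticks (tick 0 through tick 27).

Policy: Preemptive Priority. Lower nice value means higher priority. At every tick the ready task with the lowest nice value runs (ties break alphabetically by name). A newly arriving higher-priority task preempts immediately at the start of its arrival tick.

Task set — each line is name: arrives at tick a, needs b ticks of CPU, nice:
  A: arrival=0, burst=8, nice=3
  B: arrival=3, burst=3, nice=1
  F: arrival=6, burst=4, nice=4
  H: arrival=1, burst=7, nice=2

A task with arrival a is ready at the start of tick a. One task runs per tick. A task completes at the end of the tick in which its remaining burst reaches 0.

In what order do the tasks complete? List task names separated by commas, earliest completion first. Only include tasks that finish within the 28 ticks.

completion order = B, H, A, F

t=0: ready={A} → run A
t=1: ready={A,H} → run H
t=2: ready={A,H} → run H
t=3: ready={A,B,H} → run B
t=4: ready={A,B,H} → run B
t=5: ready={A,B,H} → run B
t=6: ready={A,F,H} → run H
t=7: ready={A,F,H} → run H
t=8: ready={A,F,H} → run H
t=9: ready={A,F,H} → run H
t=10: ready={A,F,H} → run H
t=11: ready={A,F} → run A
t=12: ready={A,F} → run A
t=13: ready={A,F} → run A
t=14: ready={A,F} → run A
t=15: ready={A,F} → run A
t=16: ready={A,F} → run A
t=17: ready={A,F} → run A
t=18: ready={F} → run F
t=19: ready={F} → run F
t=20: ready={F} → run F
t=21: ready={F} → run F
t=22: (idle)
t=23: (idle)
t=24: (idle)
t=25: (idle)
t=26: (idle)
t=27: (idle)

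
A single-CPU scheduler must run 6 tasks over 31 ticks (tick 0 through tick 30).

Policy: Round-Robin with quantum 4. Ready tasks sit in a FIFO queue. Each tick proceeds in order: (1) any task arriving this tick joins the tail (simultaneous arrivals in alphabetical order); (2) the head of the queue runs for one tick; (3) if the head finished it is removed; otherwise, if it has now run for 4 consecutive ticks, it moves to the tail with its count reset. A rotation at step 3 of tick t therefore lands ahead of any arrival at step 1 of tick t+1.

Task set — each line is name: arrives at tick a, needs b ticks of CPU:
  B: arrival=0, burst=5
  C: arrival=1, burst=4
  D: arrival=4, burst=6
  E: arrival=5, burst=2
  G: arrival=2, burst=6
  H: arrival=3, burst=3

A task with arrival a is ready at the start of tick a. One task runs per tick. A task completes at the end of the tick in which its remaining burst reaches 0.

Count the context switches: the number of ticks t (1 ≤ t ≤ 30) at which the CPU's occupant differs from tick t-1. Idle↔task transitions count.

t=0: queue=[B] q_used=0 → run B
t=1: queue=[B,C] q_used=1 → run B
t=2: queue=[B,C,G] q_used=2 → run B
t=3: queue=[B,C,G,H] q_used=3 → run B
t=4: queue=[C,G,H,B,D] q_used=0 → run C
t=5: queue=[C,G,H,B,D,E] q_used=1 → run C
t=6: queue=[C,G,H,B,D,E] q_used=2 → run C
t=7: queue=[C,G,H,B,D,E] q_used=3 → run C
t=8: queue=[G,H,B,D,E] q_used=0 → run G
t=9: queue=[G,H,B,D,E] q_used=1 → run G
t=10: queue=[G,H,B,D,E] q_used=2 → run G
t=11: queue=[G,H,B,D,E] q_used=3 → run G
t=12: queue=[H,B,D,E,G] q_used=0 → run H
t=13: queue=[H,B,D,E,G] q_used=1 → run H
t=14: queue=[H,B,D,E,G] q_used=2 → run H
t=15: queue=[B,D,E,G] q_used=0 → run B
t=16: queue=[D,E,G] q_used=0 → run D
t=17: queue=[D,E,G] q_used=1 → run D
t=18: queue=[D,E,G] q_used=2 → run D
t=19: queue=[D,E,G] q_used=3 → run D
t=20: queue=[E,G,D] q_used=0 → run E
t=21: queue=[E,G,D] q_used=1 → run E
t=22: queue=[G,D] q_used=0 → run G
t=23: queue=[G,D] q_used=1 → run G
t=24: queue=[D] q_used=0 → run D
t=25: queue=[D] q_used=1 → run D
t=26: (idle)
t=27: (idle)
t=28: (idle)
t=29: (idle)
t=30: (idle)

context switches = 9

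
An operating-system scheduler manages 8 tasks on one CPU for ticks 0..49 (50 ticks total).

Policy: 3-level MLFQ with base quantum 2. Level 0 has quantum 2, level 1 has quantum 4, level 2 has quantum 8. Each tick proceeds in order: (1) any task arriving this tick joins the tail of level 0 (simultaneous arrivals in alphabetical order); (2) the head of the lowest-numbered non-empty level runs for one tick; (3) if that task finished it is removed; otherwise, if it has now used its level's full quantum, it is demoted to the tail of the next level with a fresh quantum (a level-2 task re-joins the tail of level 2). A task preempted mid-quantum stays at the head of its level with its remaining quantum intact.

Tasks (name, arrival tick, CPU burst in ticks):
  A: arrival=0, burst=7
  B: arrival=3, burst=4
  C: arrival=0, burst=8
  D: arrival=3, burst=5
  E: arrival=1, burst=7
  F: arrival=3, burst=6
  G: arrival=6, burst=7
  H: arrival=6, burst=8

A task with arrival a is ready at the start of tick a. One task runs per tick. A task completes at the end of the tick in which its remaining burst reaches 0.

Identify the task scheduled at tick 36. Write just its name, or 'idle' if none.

running at tick 36 = F

t=0: L0/L1/L2 = AC/-/- → run A
t=1: L0/L1/L2 = ACE/-/- → run A
t=2: L0/L1/L2 = CE/A/- → run C
t=3: L0/L1/L2 = CEBDF/A/- → run C
t=4: L0/L1/L2 = EBDF/AC/- → run E
t=5: L0/L1/L2 = EBDF/AC/- → run E
t=6: L0/L1/L2 = BDFGH/ACE/- → run B
t=7: L0/L1/L2 = BDFGH/ACE/- → run B
t=8: L0/L1/L2 = DFGH/ACEB/- → run D
t=9: L0/L1/L2 = DFGH/ACEB/- → run D
t=10: L0/L1/L2 = FGH/ACEBD/- → run F
t=11: L0/L1/L2 = FGH/ACEBD/- → run F
t=12: L0/L1/L2 = GH/ACEBDF/- → run G
t=13: L0/L1/L2 = GH/ACEBDF/- → run G
t=14: L0/L1/L2 = H/ACEBDFG/- → run H
t=15: L0/L1/L2 = H/ACEBDFG/- → run H
t=16: L0/L1/L2 = -/ACEBDFGH/- → run A
t=17: L0/L1/L2 = -/ACEBDFGH/- → run A
t=18: L0/L1/L2 = -/ACEBDFGH/- → run A
t=19: L0/L1/L2 = -/ACEBDFGH/- → run A
t=20: L0/L1/L2 = -/CEBDFGH/A → run C
t=21: L0/L1/L2 = -/CEBDFGH/A → run C
t=22: L0/L1/L2 = -/CEBDFGH/A → run C
t=23: L0/L1/L2 = -/CEBDFGH/A → run C
t=24: L0/L1/L2 = -/EBDFGH/AC → run E
t=25: L0/L1/L2 = -/EBDFGH/AC → run E
t=26: L0/L1/L2 = -/EBDFGH/AC → run E
t=27: L0/L1/L2 = -/EBDFGH/AC → run E
t=28: L0/L1/L2 = -/BDFGH/ACE → run B
t=29: L0/L1/L2 = -/BDFGH/ACE → run B
t=30: L0/L1/L2 = -/DFGH/ACE → run D
t=31: L0/L1/L2 = -/DFGH/ACE → run D
t=32: L0/L1/L2 = -/DFGH/ACE → run D
t=33: L0/L1/L2 = -/FGH/ACE → run F
t=34: L0/L1/L2 = -/FGH/ACE → run F
t=35: L0/L1/L2 = -/FGH/ACE → run F
t=36: L0/L1/L2 = -/FGH/ACE → run F
t=37: L0/L1/L2 = -/GH/ACE → run G
t=38: L0/L1/L2 = -/GH/ACE → run G
t=39: L0/L1/L2 = -/GH/ACE → run G
t=40: L0/L1/L2 = -/GH/ACE → run G
t=41: L0/L1/L2 = -/H/ACEG → run H
t=42: L0/L1/L2 = -/H/ACEG → run H
t=43: L0/L1/L2 = -/H/ACEG → run H
t=44: L0/L1/L2 = -/H/ACEG → run H
t=45: L0/L1/L2 = -/-/ACEGH → run A
t=46: L0/L1/L2 = -/-/CEGH → run C
t=47: L0/L1/L2 = -/-/CEGH → run C
t=48: L0/L1/L2 = -/-/EGH → run E
t=49: L0/L1/L2 = -/-/GH → run G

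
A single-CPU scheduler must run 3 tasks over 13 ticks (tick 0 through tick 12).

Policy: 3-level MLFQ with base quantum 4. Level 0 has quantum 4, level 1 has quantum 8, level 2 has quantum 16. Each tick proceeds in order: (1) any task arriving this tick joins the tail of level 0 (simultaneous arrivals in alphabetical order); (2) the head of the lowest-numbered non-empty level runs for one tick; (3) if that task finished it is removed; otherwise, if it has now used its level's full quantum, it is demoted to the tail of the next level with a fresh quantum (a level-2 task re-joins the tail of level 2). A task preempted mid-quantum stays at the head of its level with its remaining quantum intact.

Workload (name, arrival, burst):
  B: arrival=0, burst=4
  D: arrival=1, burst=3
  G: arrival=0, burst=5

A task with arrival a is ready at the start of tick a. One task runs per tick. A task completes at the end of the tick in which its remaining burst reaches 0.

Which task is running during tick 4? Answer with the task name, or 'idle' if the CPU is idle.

running at tick 4 = G

t=0: L0/L1/L2 = BG/-/- → run B
t=1: L0/L1/L2 = BGD/-/- → run B
t=2: L0/L1/L2 = BGD/-/- → run B
t=3: L0/L1/L2 = BGD/-/- → run B
t=4: L0/L1/L2 = GD/-/- → run G
t=5: L0/L1/L2 = GD/-/- → run G
t=6: L0/L1/L2 = GD/-/- → run G
t=7: L0/L1/L2 = GD/-/- → run G
t=8: L0/L1/L2 = D/G/- → run D
t=9: L0/L1/L2 = D/G/- → run D
t=10: L0/L1/L2 = D/G/- → run D
t=11: L0/L1/L2 = -/G/- → run G
t=12: (idle)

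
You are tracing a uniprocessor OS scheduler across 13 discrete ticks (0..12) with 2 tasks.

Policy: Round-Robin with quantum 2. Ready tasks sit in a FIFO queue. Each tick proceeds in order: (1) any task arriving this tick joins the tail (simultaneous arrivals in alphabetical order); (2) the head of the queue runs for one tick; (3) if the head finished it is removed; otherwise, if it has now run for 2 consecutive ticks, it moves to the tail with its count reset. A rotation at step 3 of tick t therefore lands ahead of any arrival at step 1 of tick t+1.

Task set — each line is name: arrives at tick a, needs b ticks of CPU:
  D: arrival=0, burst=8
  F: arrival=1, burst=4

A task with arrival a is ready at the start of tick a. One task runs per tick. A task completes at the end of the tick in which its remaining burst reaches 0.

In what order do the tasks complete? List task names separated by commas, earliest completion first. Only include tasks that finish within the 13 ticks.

completion order = F, D

t=0: queue=[D] q_used=0 → run D
t=1: queue=[D,F] q_used=1 → run D
t=2: queue=[F,D] q_used=0 → run F
t=3: queue=[F,D] q_used=1 → run F
t=4: queue=[D,F] q_used=0 → run D
t=5: queue=[D,F] q_used=1 → run D
t=6: queue=[F,D] q_used=0 → run F
t=7: queue=[F,D] q_used=1 → run F
t=8: queue=[D] q_used=0 → run D
t=9: queue=[D] q_used=1 → run D
t=10: queue=[D] q_used=0 → run D
t=11: queue=[D] q_used=1 → run D
t=12: (idle)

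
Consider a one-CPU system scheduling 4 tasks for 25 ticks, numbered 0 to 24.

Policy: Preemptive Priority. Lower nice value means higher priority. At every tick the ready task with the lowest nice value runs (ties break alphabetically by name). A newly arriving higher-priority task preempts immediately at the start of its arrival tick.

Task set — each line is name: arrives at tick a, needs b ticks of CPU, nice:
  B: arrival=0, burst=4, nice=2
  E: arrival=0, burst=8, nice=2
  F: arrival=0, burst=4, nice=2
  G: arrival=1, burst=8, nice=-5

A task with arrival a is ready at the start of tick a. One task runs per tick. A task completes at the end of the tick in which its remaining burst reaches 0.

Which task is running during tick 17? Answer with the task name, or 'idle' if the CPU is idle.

t=0: ready={B,E,F} → run B
t=1: ready={B,E,F,G} → run G
t=2: ready={B,E,F,G} → run G
t=3: ready={B,E,F,G} → run G
t=4: ready={B,E,F,G} → run G
t=5: ready={B,E,F,G} → run G
t=6: ready={B,E,F,G} → run G
t=7: ready={B,E,F,G} → run G
t=8: ready={B,E,F,G} → run G
t=9: ready={B,E,F} → run B
t=10: ready={B,E,F} → run B
t=11: ready={B,E,F} → run B
t=12: ready={E,F} → run E
t=13: ready={E,F} → run E
t=14: ready={E,F} → run E
t=15: ready={E,F} → run E
t=16: ready={E,F} → run E
t=17: ready={E,F} → run E
t=18: ready={E,F} → run E
t=19: ready={E,F} → run E
t=20: ready={F} → run F
t=21: ready={F} → run F
t=22: ready={F} → run F
t=23: ready={F} → run F
t=24: (idle)

running at tick 17 = E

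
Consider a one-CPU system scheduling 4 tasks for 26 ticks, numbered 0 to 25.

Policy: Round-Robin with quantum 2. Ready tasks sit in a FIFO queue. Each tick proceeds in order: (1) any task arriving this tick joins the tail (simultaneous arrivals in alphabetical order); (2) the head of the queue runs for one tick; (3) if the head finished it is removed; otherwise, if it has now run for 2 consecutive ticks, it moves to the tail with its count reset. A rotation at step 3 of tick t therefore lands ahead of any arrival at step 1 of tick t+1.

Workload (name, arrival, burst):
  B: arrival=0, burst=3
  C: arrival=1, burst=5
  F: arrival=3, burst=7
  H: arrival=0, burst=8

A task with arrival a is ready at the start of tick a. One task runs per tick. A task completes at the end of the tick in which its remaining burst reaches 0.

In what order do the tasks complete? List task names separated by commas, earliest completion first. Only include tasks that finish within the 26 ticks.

completion order = B, C, H, F

t=0: queue=[B,H] q_used=0 → run B
t=1: queue=[B,H,C] q_used=1 → run B
t=2: queue=[H,C,B] q_used=0 → run H
t=3: queue=[H,C,B,F] q_used=1 → run H
t=4: queue=[C,B,F,H] q_used=0 → run C
t=5: queue=[C,B,F,H] q_used=1 → run C
t=6: queue=[B,F,H,C] q_used=0 → run B
t=7: queue=[F,H,C] q_used=0 → run F
t=8: queue=[F,H,C] q_used=1 → run F
t=9: queue=[H,C,F] q_used=0 → run H
t=10: queue=[H,C,F] q_used=1 → run H
t=11: queue=[C,F,H] q_used=0 → run C
t=12: queue=[C,F,H] q_used=1 → run C
t=13: queue=[F,H,C] q_used=0 → run F
t=14: queue=[F,H,C] q_used=1 → run F
t=15: queue=[H,C,F] q_used=0 → run H
t=16: queue=[H,C,F] q_used=1 → run H
t=17: queue=[C,F,H] q_used=0 → run C
t=18: queue=[F,H] q_used=0 → run F
t=19: queue=[F,H] q_used=1 → run F
t=20: queue=[H,F] q_used=0 → run H
t=21: queue=[H,F] q_used=1 → run H
t=22: queue=[F] q_used=0 → run F
t=23: (idle)
t=24: (idle)
t=25: (idle)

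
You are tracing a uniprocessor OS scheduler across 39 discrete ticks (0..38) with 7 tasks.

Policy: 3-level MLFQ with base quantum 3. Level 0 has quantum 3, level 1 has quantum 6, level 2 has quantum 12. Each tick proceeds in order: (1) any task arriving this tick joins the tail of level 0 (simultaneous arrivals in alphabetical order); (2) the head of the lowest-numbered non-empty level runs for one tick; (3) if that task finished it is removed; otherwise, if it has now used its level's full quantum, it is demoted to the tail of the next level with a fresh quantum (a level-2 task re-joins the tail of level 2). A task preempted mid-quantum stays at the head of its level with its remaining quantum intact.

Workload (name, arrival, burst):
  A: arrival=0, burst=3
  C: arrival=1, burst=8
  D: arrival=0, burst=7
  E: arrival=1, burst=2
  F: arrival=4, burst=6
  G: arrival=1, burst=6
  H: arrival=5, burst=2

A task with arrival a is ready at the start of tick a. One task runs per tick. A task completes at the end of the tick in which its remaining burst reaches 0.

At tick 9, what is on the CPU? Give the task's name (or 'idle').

t=0: L0/L1/L2 = AD/-/- → run A
t=1: L0/L1/L2 = ADCEG/-/- → run A
t=2: L0/L1/L2 = ADCEG/-/- → run A
t=3: L0/L1/L2 = DCEG/-/- → run D
t=4: L0/L1/L2 = DCEGF/-/- → run D
t=5: L0/L1/L2 = DCEGFH/-/- → run D
t=6: L0/L1/L2 = CEGFH/D/- → run C
t=7: L0/L1/L2 = CEGFH/D/- → run C
t=8: L0/L1/L2 = CEGFH/D/- → run C
t=9: L0/L1/L2 = EGFH/DC/- → run E
t=10: L0/L1/L2 = EGFH/DC/- → run E
t=11: L0/L1/L2 = GFH/DC/- → run G
t=12: L0/L1/L2 = GFH/DC/- → run G
t=13: L0/L1/L2 = GFH/DC/- → run G
t=14: L0/L1/L2 = FH/DCG/- → run F
t=15: L0/L1/L2 = FH/DCG/- → run F
t=16: L0/L1/L2 = FH/DCG/- → run F
t=17: L0/L1/L2 = H/DCGF/- → run H
t=18: L0/L1/L2 = H/DCGF/- → run H
t=19: L0/L1/L2 = -/DCGF/- → run D
t=20: L0/L1/L2 = -/DCGF/- → run D
t=21: L0/L1/L2 = -/DCGF/- → run D
t=22: L0/L1/L2 = -/DCGF/- → run D
t=23: L0/L1/L2 = -/CGF/- → run C
t=24: L0/L1/L2 = -/CGF/- → run C
t=25: L0/L1/L2 = -/CGF/- → run C
t=26: L0/L1/L2 = -/CGF/- → run C
t=27: L0/L1/L2 = -/CGF/- → run C
t=28: L0/L1/L2 = -/GF/- → run G
t=29: L0/L1/L2 = -/GF/- → run G
t=30: L0/L1/L2 = -/GF/- → run G
t=31: L0/L1/L2 = -/F/- → run F
t=32: L0/L1/L2 = -/F/- → run F
t=33: L0/L1/L2 = -/F/- → run F
t=34: (idle)
t=35: (idle)
t=36: (idle)
t=37: (idle)
t=38: (idle)

running at tick 9 = E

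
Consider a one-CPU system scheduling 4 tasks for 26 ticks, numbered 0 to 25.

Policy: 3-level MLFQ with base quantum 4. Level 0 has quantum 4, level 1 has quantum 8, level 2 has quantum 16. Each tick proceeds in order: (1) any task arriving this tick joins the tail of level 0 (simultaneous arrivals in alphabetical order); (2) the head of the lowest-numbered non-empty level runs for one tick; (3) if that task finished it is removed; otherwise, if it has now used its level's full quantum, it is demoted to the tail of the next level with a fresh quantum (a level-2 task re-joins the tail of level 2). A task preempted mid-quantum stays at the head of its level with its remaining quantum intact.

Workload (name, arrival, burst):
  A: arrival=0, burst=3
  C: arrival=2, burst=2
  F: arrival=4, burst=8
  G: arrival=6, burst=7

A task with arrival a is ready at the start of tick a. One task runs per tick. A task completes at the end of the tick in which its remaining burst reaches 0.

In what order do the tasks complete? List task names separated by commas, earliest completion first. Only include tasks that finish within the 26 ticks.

t=0: L0/L1/L2 = A/-/- → run A
t=1: L0/L1/L2 = A/-/- → run A
t=2: L0/L1/L2 = AC/-/- → run A
t=3: L0/L1/L2 = C/-/- → run C
t=4: L0/L1/L2 = CF/-/- → run C
t=5: L0/L1/L2 = F/-/- → run F
t=6: L0/L1/L2 = FG/-/- → run F
t=7: L0/L1/L2 = FG/-/- → run F
t=8: L0/L1/L2 = FG/-/- → run F
t=9: L0/L1/L2 = G/F/- → run G
t=10: L0/L1/L2 = G/F/- → run G
t=11: L0/L1/L2 = G/F/- → run G
t=12: L0/L1/L2 = G/F/- → run G
t=13: L0/L1/L2 = -/FG/- → run F
t=14: L0/L1/L2 = -/FG/- → run F
t=15: L0/L1/L2 = -/FG/- → run F
t=16: L0/L1/L2 = -/FG/- → run F
t=17: L0/L1/L2 = -/G/- → run G
t=18: L0/L1/L2 = -/G/- → run G
t=19: L0/L1/L2 = -/G/- → run G
t=20: (idle)
t=21: (idle)
t=22: (idle)
t=23: (idle)
t=24: (idle)
t=25: (idle)

completion order = A, C, F, G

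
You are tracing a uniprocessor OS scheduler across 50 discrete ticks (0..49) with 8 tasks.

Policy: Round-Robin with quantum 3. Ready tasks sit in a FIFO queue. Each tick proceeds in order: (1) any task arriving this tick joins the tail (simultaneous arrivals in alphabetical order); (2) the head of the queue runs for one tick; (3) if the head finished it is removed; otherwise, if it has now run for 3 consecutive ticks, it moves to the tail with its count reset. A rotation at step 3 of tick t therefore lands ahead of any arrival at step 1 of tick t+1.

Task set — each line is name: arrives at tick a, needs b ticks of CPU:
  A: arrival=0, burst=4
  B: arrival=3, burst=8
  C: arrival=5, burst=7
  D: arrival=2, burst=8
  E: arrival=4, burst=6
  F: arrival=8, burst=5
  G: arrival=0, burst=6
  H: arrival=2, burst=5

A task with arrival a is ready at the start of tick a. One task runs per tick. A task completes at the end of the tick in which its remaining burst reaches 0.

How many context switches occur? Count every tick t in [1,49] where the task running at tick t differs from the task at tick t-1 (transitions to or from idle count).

t=0: queue=[A,G] q_used=0 → run A
t=1: queue=[A,G] q_used=1 → run A
t=2: queue=[A,G,D,H] q_used=2 → run A
t=3: queue=[G,D,H,A,B] q_used=0 → run G
t=4: queue=[G,D,H,A,B,E] q_used=1 → run G
t=5: queue=[G,D,H,A,B,E,C] q_used=2 → run G
t=6: queue=[D,H,A,B,E,C,G] q_used=0 → run D
t=7: queue=[D,H,A,B,E,C,G] q_used=1 → run D
t=8: queue=[D,H,A,B,E,C,G,F] q_used=2 → run D
t=9: queue=[H,A,B,E,C,G,F,D] q_used=0 → run H
t=10: queue=[H,A,B,E,C,G,F,D] q_used=1 → run H
t=11: queue=[H,A,B,E,C,G,F,D] q_used=2 → run H
t=12: queue=[A,B,E,C,G,F,D,H] q_used=0 → run A
t=13: queue=[B,E,C,G,F,D,H] q_used=0 → run B
t=14: queue=[B,E,C,G,F,D,H] q_used=1 → run B
t=15: queue=[B,E,C,G,F,D,H] q_used=2 → run B
t=16: queue=[E,C,G,F,D,H,B] q_used=0 → run E
t=17: queue=[E,C,G,F,D,H,B] q_used=1 → run E
t=18: queue=[E,C,G,F,D,H,B] q_used=2 → run E
t=19: queue=[C,G,F,D,H,B,E] q_used=0 → run C
t=20: queue=[C,G,F,D,H,B,E] q_used=1 → run C
t=21: queue=[C,G,F,D,H,B,E] q_used=2 → run C
t=22: queue=[G,F,D,H,B,E,C] q_used=0 → run G
t=23: queue=[G,F,D,H,B,E,C] q_used=1 → run G
t=24: queue=[G,F,D,H,B,E,C] q_used=2 → run G
t=25: queue=[F,D,H,B,E,C] q_used=0 → run F
t=26: queue=[F,D,H,B,E,C] q_used=1 → run F
t=27: queue=[F,D,H,B,E,C] q_used=2 → run F
t=28: queue=[D,H,B,E,C,F] q_used=0 → run D
t=29: queue=[D,H,B,E,C,F] q_used=1 → run D
t=30: queue=[D,H,B,E,C,F] q_used=2 → run D
t=31: queue=[H,B,E,C,F,D] q_used=0 → run H
t=32: queue=[H,B,E,C,F,D] q_used=1 → run H
t=33: queue=[B,E,C,F,D] q_used=0 → run B
t=34: queue=[B,E,C,F,D] q_used=1 → run B
t=35: queue=[B,E,C,F,D] q_used=2 → run B
t=36: queue=[E,C,F,D,B] q_used=0 → run E
t=37: queue=[E,C,F,D,B] q_used=1 → run E
t=38: queue=[E,C,F,D,B] q_used=2 → run E
t=39: queue=[C,F,D,B] q_used=0 → run C
t=40: queue=[C,F,D,B] q_used=1 → run C
t=41: queue=[C,F,D,B] q_used=2 → run C
t=42: queue=[F,D,B,C] q_used=0 → run F
t=43: queue=[F,D,B,C] q_used=1 → run F
t=44: queue=[D,B,C] q_used=0 → run D
t=45: queue=[D,B,C] q_used=1 → run D
t=46: queue=[B,C] q_used=0 → run B
t=47: queue=[B,C] q_used=1 → run B
t=48: queue=[C] q_used=0 → run C
t=49: (idle)

context switches = 19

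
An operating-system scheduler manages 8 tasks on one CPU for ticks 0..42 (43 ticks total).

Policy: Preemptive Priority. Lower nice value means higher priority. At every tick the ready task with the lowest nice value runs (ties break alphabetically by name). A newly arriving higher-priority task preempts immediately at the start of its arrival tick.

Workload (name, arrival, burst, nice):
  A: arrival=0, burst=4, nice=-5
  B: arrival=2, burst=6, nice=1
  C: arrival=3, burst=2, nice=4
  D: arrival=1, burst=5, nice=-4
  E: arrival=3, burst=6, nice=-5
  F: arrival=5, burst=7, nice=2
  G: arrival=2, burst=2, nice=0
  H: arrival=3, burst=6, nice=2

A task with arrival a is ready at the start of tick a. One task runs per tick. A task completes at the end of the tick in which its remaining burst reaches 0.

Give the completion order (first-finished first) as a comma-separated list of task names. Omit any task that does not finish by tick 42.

completion order = A, E, D, G, B, F, H, C

t=0: ready={A} → run A
t=1: ready={A,D} → run A
t=2: ready={A,B,D,G} → run A
t=3: ready={A,B,C,D,E,G,H} → run A
t=4: ready={B,C,D,E,G,H} → run E
t=5: ready={B,C,D,E,F,G,H} → run E
t=6: ready={B,C,D,E,F,G,H} → run E
t=7: ready={B,C,D,E,F,G,H} → run E
t=8: ready={B,C,D,E,F,G,H} → run E
t=9: ready={B,C,D,E,F,G,H} → run E
t=10: ready={B,C,D,F,G,H} → run D
t=11: ready={B,C,D,F,G,H} → run D
t=12: ready={B,C,D,F,G,H} → run D
t=13: ready={B,C,D,F,G,H} → run D
t=14: ready={B,C,D,F,G,H} → run D
t=15: ready={B,C,F,G,H} → run G
t=16: ready={B,C,F,G,H} → run G
t=17: ready={B,C,F,H} → run B
t=18: ready={B,C,F,H} → run B
t=19: ready={B,C,F,H} → run B
t=20: ready={B,C,F,H} → run B
t=21: ready={B,C,F,H} → run B
t=22: ready={B,C,F,H} → run B
t=23: ready={C,F,H} → run F
t=24: ready={C,F,H} → run F
t=25: ready={C,F,H} → run F
t=26: ready={C,F,H} → run F
t=27: ready={C,F,H} → run F
t=28: ready={C,F,H} → run F
t=29: ready={C,F,H} → run F
t=30: ready={C,H} → run H
t=31: ready={C,H} → run H
t=32: ready={C,H} → run H
t=33: ready={C,H} → run H
t=34: ready={C,H} → run H
t=35: ready={C,H} → run H
t=36: ready={C} → run C
t=37: ready={C} → run C
t=38: (idle)
t=39: (idle)
t=40: (idle)
t=41: (idle)
t=42: (idle)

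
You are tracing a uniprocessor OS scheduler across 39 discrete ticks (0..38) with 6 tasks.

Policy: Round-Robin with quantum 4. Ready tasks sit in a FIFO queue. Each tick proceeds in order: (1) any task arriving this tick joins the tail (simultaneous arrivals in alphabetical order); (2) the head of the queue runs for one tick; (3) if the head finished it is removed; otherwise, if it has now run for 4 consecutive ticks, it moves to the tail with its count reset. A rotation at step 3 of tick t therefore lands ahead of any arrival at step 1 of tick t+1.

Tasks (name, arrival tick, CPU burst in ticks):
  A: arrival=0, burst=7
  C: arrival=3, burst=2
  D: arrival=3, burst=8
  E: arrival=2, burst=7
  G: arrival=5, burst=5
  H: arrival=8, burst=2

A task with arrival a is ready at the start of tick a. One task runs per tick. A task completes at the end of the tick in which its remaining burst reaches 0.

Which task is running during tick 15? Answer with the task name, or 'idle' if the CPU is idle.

t=0: queue=[A] q_used=0 → run A
t=1: queue=[A] q_used=1 → run A
t=2: queue=[A,E] q_used=2 → run A
t=3: queue=[A,E,C,D] q_used=3 → run A
t=4: queue=[E,C,D,A] q_used=0 → run E
t=5: queue=[E,C,D,A,G] q_used=1 → run E
t=6: queue=[E,C,D,A,G] q_used=2 → run E
t=7: queue=[E,C,D,A,G] q_used=3 → run E
t=8: queue=[C,D,A,G,E,H] q_used=0 → run C
t=9: queue=[C,D,A,G,E,H] q_used=1 → run C
t=10: queue=[D,A,G,E,H] q_used=0 → run D
t=11: queue=[D,A,G,E,H] q_used=1 → run D
t=12: queue=[D,A,G,E,H] q_used=2 → run D
t=13: queue=[D,A,G,E,H] q_used=3 → run D
t=14: queue=[A,G,E,H,D] q_used=0 → run A
t=15: queue=[A,G,E,H,D] q_used=1 → run A
t=16: queue=[A,G,E,H,D] q_used=2 → run A
t=17: queue=[G,E,H,D] q_used=0 → run G
t=18: queue=[G,E,H,D] q_used=1 → run G
t=19: queue=[G,E,H,D] q_used=2 → run G
t=20: queue=[G,E,H,D] q_used=3 → run G
t=21: queue=[E,H,D,G] q_used=0 → run E
t=22: queue=[E,H,D,G] q_used=1 → run E
t=23: queue=[E,H,D,G] q_used=2 → run E
t=24: queue=[H,D,G] q_used=0 → run H
t=25: queue=[H,D,G] q_used=1 → run H
t=26: queue=[D,G] q_used=0 → run D
t=27: queue=[D,G] q_used=1 → run D
t=28: queue=[D,G] q_used=2 → run D
t=29: queue=[D,G] q_used=3 → run D
t=30: queue=[G] q_used=0 → run G
t=31: (idle)
t=32: (idle)
t=33: (idle)
t=34: (idle)
t=35: (idle)
t=36: (idle)
t=37: (idle)
t=38: (idle)

running at tick 15 = A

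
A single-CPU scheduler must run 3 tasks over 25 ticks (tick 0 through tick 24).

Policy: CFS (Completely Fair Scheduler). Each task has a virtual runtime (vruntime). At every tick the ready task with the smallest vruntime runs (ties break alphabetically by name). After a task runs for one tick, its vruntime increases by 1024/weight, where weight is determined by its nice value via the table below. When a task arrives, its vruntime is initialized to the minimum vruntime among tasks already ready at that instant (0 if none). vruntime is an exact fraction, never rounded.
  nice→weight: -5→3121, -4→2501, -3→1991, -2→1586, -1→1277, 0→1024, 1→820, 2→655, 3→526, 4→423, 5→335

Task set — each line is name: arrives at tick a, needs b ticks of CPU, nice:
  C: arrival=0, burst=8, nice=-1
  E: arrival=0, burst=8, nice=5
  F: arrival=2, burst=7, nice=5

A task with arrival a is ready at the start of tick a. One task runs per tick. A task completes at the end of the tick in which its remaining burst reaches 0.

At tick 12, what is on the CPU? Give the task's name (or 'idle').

t=0: vr[C=0 E=0] → run C
t=1: vr[C=1024/1277 E=0] → run E
t=2: vr[C=1024/1277 E=1024/335 F=1024/1277] → run C
t=3: vr[C=2048/1277 E=1024/335 F=1024/1277] → run F
t=4: vr[C=2048/1277 E=1024/335 F=1650688/427795] → run C
t=5: vr[C=3072/1277 E=1024/335 F=1650688/427795] → run C
t=6: vr[C=4096/1277 E=1024/335 F=1650688/427795] → run E
t=7: vr[C=4096/1277 E=2048/335 F=1650688/427795] → run C
t=8: vr[C=5120/1277 E=2048/335 F=1650688/427795] → run F
t=9: vr[C=5120/1277 E=2048/335 F=2958336/427795] → run C
t=10: vr[C=6144/1277 E=2048/335 F=2958336/427795] → run C
t=11: vr[C=7168/1277 E=2048/335 F=2958336/427795] → run C
t=12: vr[E=2048/335 F=2958336/427795] → run E
t=13: vr[E=3072/335 F=2958336/427795] → run F
t=14: vr[E=3072/335 F=4265984/427795] → run E
t=15: vr[E=4096/335 F=4265984/427795] → run F
t=16: vr[E=4096/335 F=5573632/427795] → run E
t=17: vr[E=1024/67 F=5573632/427795] → run F
t=18: vr[E=1024/67 F=1376256/85559] → run E
t=19: vr[E=6144/335 F=1376256/85559] → run F
t=20: vr[E=6144/335 F=8188928/427795] → run E
t=21: vr[E=7168/335 F=8188928/427795] → run F
t=22: vr[E=7168/335] → run E
t=23: (idle)
t=24: (idle)

running at tick 12 = E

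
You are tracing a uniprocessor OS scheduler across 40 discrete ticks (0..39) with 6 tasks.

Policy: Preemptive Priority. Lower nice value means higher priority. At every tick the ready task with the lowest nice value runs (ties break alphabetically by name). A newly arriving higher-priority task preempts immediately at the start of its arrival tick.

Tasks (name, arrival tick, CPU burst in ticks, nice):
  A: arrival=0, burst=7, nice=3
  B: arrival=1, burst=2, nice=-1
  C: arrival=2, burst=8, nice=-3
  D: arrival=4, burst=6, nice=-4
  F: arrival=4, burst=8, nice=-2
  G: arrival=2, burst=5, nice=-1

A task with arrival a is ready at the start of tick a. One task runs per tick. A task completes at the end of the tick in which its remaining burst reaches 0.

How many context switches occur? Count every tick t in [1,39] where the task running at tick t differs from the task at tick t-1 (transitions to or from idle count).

context switches = 9

t=0: ready={A} → run A
t=1: ready={A,B} → run B
t=2: ready={A,B,C,G} → run C
t=3: ready={A,B,C,G} → run C
t=4: ready={A,B,C,D,F,G} → run D
t=5: ready={A,B,C,D,F,G} → run D
t=6: ready={A,B,C,D,F,G} → run D
t=7: ready={A,B,C,D,F,G} → run D
t=8: ready={A,B,C,D,F,G} → run D
t=9: ready={A,B,C,D,F,G} → run D
t=10: ready={A,B,C,F,G} → run C
t=11: ready={A,B,C,F,G} → run C
t=12: ready={A,B,C,F,G} → run C
t=13: ready={A,B,C,F,G} → run C
t=14: ready={A,B,C,F,G} → run C
t=15: ready={A,B,C,F,G} → run C
t=16: ready={A,B,F,G} → run F
t=17: ready={A,B,F,G} → run F
t=18: ready={A,B,F,G} → run F
t=19: ready={A,B,F,G} → run F
t=20: ready={A,B,F,G} → run F
t=21: ready={A,B,F,G} → run F
t=22: ready={A,B,F,G} → run F
t=23: ready={A,B,F,G} → run F
t=24: ready={A,B,G} → run B
t=25: ready={A,G} → run G
t=26: ready={A,G} → run G
t=27: ready={A,G} → run G
t=28: ready={A,G} → run G
t=29: ready={A,G} → run G
t=30: ready={A} → run A
t=31: ready={A} → run A
t=32: ready={A} → run A
t=33: ready={A} → run A
t=34: ready={A} → run A
t=35: ready={A} → run A
t=36: (idle)
t=37: (idle)
t=38: (idle)
t=39: (idle)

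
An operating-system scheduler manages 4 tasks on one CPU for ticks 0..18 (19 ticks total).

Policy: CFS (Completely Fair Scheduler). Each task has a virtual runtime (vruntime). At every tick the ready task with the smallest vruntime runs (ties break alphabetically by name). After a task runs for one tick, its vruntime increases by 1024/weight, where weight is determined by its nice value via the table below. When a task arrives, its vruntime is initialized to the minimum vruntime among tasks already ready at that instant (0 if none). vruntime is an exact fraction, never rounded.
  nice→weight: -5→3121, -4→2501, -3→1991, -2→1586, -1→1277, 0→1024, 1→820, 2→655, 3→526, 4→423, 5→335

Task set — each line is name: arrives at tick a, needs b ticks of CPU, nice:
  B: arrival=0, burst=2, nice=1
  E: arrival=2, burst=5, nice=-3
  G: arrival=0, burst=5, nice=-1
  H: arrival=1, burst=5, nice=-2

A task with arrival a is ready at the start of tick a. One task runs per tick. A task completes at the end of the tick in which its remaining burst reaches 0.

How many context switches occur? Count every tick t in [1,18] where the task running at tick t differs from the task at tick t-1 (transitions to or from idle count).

context switches = 17

t=0: vr[B=0 G=0] → run B
t=1: vr[B=256/205 G=0 H=0] → run G
t=2: vr[B=256/205 E=0 G=1024/1277 H=0] → run E
t=3: vr[B=256/205 E=1024/1991 G=1024/1277 H=0] → run H
t=4: vr[B=256/205 E=1024/1991 G=1024/1277 H=512/793] → run E
t=5: vr[B=256/205 E=2048/1991 G=1024/1277 H=512/793] → run H
t=6: vr[B=256/205 E=2048/1991 G=1024/1277 H=1024/793] → run G
t=7: vr[B=256/205 E=2048/1991 G=2048/1277 H=1024/793] → run E
t=8: vr[B=256/205 E=3072/1991 G=2048/1277 H=1024/793] → run B
t=9: vr[E=3072/1991 G=2048/1277 H=1024/793] → run H
t=10: vr[E=3072/1991 G=2048/1277 H=1536/793] → run E
t=11: vr[E=4096/1991 G=2048/1277 H=1536/793] → run G
t=12: vr[E=4096/1991 G=3072/1277 H=1536/793] → run H
t=13: vr[E=4096/1991 G=3072/1277 H=2048/793] → run E
t=14: vr[G=3072/1277 H=2048/793] → run G
t=15: vr[G=4096/1277 H=2048/793] → run H
t=16: vr[G=4096/1277] → run G
t=17: (idle)
t=18: (idle)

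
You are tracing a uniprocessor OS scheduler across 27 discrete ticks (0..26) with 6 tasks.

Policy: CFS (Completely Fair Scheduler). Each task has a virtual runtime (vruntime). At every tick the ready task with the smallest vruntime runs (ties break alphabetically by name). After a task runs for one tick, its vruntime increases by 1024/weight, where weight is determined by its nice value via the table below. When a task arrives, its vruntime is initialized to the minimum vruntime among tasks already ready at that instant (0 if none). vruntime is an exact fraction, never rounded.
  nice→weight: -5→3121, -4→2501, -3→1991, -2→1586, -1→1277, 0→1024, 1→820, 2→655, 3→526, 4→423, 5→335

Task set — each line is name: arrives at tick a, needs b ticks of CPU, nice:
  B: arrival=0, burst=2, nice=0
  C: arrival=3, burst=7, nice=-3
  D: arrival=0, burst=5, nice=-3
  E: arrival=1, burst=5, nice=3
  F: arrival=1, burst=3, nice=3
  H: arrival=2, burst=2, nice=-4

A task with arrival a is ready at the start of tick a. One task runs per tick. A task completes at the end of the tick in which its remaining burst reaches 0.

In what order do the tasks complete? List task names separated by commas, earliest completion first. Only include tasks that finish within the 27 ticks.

completion order = H, B, D, C, F, E

t=0: vr[B=0 D=0] → run B
t=1: vr[B=1 D=0 E=0 F=0] → run D
t=2: vr[B=1 D=1024/1991 E=0 F=0 H=0] → run E
t=3: vr[B=1 C=0 D=1024/1991 E=512/263 F=0 H=0] → run C
t=4: vr[B=1 C=1024/1991 D=1024/1991 E=512/263 F=0 H=0] → run F
t=5: vr[B=1 C=1024/1991 D=1024/1991 E=512/263 F=512/263 H=0] → run H
t=6: vr[B=1 C=1024/1991 D=1024/1991 E=512/263 F=512/263 H=1024/2501] → run H
t=7: vr[B=1 C=1024/1991 D=1024/1991 E=512/263 F=512/263] → run C
t=8: vr[B=1 C=2048/1991 D=1024/1991 E=512/263 F=512/263] → run D
t=9: vr[B=1 C=2048/1991 D=2048/1991 E=512/263 F=512/263] → run B
t=10: vr[C=2048/1991 D=2048/1991 E=512/263 F=512/263] → run C
t=11: vr[C=3072/1991 D=2048/1991 E=512/263 F=512/263] → run D
t=12: vr[C=3072/1991 D=3072/1991 E=512/263 F=512/263] → run C
t=13: vr[C=4096/1991 D=3072/1991 E=512/263 F=512/263] → run D
t=14: vr[C=4096/1991 D=4096/1991 E=512/263 F=512/263] → run E
t=15: vr[C=4096/1991 D=4096/1991 E=1024/263 F=512/263] → run F
t=16: vr[C=4096/1991 D=4096/1991 E=1024/263 F=1024/263] → run C
t=17: vr[C=5120/1991 D=4096/1991 E=1024/263 F=1024/263] → run D
t=18: vr[C=5120/1991 E=1024/263 F=1024/263] → run C
t=19: vr[C=6144/1991 E=1024/263 F=1024/263] → run C
t=20: vr[E=1024/263 F=1024/263] → run E
t=21: vr[E=1536/263 F=1024/263] → run F
t=22: vr[E=1536/263] → run E
t=23: vr[E=2048/263] → run E
t=24: (idle)
t=25: (idle)
t=26: (idle)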